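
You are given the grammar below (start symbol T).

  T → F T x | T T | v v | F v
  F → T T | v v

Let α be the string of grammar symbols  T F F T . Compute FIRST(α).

Add FIRST(T) = { v }; T is not nullable, stop.

{ v }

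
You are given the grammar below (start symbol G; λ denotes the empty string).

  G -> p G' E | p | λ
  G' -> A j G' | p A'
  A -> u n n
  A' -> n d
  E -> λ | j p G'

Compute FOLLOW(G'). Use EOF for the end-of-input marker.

{ EOF, j }

In G -> p G' E: add FIRST(E)\{λ} = { j }.
  Since E is nullable, also add FOLLOW(G) = { EOF }.
In G' -> A j G': G' is at the end, add FOLLOW(G') = { EOF, j }.
In E -> j p G': G' is at the end, add FOLLOW(E) = { EOF }.
Union: FOLLOW(G') = { EOF, j }.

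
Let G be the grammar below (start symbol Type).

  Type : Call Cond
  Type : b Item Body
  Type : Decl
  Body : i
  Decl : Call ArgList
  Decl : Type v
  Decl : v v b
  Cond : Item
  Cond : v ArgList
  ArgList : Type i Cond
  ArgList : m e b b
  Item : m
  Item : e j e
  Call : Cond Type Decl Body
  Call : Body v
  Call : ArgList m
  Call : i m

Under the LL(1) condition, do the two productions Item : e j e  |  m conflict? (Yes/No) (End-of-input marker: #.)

No

FIRST(e j e) = { e } and FIRST(m) = { m }.
The FIRST sets are disjoint and neither alternative is nullable — no conflict.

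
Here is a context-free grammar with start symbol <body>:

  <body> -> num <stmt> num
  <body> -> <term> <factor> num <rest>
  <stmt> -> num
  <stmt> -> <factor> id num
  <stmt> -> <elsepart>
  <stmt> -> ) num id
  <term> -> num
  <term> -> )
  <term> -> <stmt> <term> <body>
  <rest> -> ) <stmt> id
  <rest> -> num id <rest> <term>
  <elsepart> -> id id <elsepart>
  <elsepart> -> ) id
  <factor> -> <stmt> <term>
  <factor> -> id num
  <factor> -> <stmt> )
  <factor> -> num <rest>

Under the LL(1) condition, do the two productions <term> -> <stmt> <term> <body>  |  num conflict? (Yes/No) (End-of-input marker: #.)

Yes

FIRST(<stmt> <term> <body>) = { ), id, num } and FIRST(num) = { num }.
Both contain num, so the two alternatives are not disjoint — LL(1) conflict.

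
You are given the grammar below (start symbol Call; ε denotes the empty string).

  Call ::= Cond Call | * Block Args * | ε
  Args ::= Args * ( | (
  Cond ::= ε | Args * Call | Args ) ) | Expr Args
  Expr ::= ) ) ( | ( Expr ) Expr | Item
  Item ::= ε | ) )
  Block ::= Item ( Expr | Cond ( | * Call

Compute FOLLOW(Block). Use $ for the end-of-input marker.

{ ( }

In Call ::= * Block Args *: add FIRST(Args *) = { ( }.
Union: FOLLOW(Block) = { ( }.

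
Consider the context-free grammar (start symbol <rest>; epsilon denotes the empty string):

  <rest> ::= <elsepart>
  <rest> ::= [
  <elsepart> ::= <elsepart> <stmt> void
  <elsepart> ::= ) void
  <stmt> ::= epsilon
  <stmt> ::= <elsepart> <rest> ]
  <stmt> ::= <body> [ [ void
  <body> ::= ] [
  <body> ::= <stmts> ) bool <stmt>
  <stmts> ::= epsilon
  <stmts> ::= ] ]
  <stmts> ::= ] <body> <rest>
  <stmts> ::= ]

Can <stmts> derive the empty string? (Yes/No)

<stmts> has an epsilon-production, so <stmts> ⇒ epsilon.

Yes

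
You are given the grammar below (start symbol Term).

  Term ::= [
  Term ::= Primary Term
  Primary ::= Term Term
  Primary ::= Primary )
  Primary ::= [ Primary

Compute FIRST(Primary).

{ [ }

From Primary ::= Term Term: add FIRST(Term) = { [ }.
From Primary ::= Primary ): add FIRST(Primary) = { [ }.
Primary ::= [ Primary contributes {[}.
Union: FIRST(Primary) = { [ }.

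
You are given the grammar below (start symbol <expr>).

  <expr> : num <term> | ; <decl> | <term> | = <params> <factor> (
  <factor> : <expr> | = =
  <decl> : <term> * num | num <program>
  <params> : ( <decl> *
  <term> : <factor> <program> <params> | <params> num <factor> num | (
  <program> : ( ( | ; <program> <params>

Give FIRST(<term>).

{ (, ;, =, num }

From <term> : <factor> <program> <params>: add FIRST(<factor>) = { (, ;, =, num }.
From <term> : <params> num <factor> num: add FIRST(<params>) = { ( }.
<term> : ( contributes {(}.
Union: FIRST(<term>) = { (, ;, =, num }.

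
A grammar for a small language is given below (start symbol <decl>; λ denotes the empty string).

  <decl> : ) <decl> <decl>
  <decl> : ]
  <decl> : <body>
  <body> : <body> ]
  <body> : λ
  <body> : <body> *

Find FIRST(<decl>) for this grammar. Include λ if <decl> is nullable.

<decl> : ) <decl> <decl> contributes {)}.
<decl> : ] contributes {]}.
From <decl> : <body>: add FIRST(<body>) = { *, ], λ } (including λ since <body> is nullable).
Union: FIRST(<decl>) = { ), *, ], λ }.

{ ), *, ], λ }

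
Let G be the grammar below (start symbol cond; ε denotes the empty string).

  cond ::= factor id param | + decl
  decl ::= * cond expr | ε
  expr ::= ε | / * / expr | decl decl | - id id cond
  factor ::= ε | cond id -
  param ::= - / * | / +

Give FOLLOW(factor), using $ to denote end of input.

{ id }

In cond ::= factor id param: add FIRST(id param) = { id }.
Union: FOLLOW(factor) = { id }.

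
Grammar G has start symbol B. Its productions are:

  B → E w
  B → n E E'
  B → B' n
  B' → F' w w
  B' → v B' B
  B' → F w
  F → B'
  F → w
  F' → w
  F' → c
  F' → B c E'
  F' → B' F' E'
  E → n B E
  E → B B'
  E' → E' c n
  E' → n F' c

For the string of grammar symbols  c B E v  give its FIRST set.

{ c }

c is a terminal; add {c} and stop.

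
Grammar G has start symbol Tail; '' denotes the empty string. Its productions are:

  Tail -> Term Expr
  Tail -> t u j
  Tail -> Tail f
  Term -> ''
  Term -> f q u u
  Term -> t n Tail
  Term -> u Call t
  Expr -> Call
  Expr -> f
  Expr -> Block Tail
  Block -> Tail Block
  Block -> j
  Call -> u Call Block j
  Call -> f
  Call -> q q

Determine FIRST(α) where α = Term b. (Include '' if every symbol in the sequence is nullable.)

Add FIRST(Term)\{''} = { f, t, u }; Term is nullable, continue.
b is a terminal; add {b} and stop.

{ b, f, t, u }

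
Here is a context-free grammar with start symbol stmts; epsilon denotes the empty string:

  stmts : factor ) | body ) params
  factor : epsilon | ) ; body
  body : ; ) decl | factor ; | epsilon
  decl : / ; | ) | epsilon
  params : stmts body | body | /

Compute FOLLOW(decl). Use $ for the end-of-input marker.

{ $, ), ; }

In body : ; ) decl: decl is at the end, add FOLLOW(body) = { $, ), ; }.
Union: FOLLOW(decl) = { $, ), ; }.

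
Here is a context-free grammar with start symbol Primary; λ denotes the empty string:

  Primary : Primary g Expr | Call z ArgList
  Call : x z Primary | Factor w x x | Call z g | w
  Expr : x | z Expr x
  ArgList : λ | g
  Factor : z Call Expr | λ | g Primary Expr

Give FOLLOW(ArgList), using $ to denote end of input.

{ $, g, x, z }

In Primary : Call z ArgList: ArgList is at the end, add FOLLOW(Primary) = { $, g, x, z }.
Union: FOLLOW(ArgList) = { $, g, x, z }.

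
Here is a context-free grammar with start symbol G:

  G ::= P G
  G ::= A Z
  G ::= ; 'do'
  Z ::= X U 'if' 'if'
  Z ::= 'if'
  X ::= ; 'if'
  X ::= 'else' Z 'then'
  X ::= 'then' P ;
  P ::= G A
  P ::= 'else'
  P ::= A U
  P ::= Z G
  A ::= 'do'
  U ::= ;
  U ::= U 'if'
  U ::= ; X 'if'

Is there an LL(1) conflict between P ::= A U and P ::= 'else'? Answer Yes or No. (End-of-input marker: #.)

No

FIRST(A U) = { 'do' } and FIRST('else') = { 'else' }.
The FIRST sets are disjoint and neither alternative is nullable — no conflict.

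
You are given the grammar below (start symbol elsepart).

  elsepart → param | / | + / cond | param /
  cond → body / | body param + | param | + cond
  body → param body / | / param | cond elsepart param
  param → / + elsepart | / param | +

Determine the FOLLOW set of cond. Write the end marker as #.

In elsepart → + / cond: cond is at the end, add FOLLOW(elsepart) = { #, +, / }.
In cond → + cond: cond is at the end, add FOLLOW(cond) = { #, +, / }.
In body → cond elsepart param: add FIRST(elsepart param) = { +, / }.
Union: FOLLOW(cond) = { #, +, / }.

{ #, +, / }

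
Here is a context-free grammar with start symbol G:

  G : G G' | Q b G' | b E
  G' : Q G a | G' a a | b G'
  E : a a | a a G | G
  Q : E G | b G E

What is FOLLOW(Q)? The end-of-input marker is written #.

In G : Q b G': add FIRST(b G') = { b }.
In G' : Q G a: add FIRST(G a) = { a, b }.
Union: FOLLOW(Q) = { a, b }.

{ a, b }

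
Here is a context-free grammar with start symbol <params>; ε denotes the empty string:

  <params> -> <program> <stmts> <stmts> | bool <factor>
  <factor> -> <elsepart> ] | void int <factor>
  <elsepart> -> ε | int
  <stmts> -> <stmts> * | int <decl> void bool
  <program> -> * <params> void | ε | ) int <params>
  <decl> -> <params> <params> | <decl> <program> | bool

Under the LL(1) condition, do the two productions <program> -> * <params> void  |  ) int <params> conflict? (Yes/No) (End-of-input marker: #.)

No

FIRST(* <params> void) = { * } and FIRST() int <params>) = { ) }.
The FIRST sets are disjoint and neither alternative is nullable — no conflict.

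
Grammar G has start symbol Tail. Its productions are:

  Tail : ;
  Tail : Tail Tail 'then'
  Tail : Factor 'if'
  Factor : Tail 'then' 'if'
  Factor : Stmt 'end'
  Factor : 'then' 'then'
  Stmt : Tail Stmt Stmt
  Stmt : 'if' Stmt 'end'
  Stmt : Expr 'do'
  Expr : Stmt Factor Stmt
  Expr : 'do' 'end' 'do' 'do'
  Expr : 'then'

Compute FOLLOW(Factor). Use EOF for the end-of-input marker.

{ 'do', 'if', 'then', ; }

In Tail : Factor 'if': add FIRST('if') = { 'if' }.
In Expr : Stmt Factor Stmt: add FIRST(Stmt) = { 'do', 'if', 'then', ; }.
Union: FOLLOW(Factor) = { 'do', 'if', 'then', ; }.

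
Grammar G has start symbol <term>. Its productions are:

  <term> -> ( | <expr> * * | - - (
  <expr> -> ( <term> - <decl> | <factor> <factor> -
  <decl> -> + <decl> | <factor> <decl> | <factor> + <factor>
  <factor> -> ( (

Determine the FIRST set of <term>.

<term> -> ( contributes {(}.
From <term> -> <expr> * *: add FIRST(<expr>) = { ( }.
<term> -> - - ( contributes {-}.
Union: FIRST(<term>) = { (, - }.

{ (, - }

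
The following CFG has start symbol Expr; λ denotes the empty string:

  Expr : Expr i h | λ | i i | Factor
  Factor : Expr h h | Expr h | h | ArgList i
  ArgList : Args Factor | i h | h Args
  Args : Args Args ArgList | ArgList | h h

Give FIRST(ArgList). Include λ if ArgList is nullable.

{ h, i }

From ArgList : Args Factor: add FIRST(Args) = { h, i }.
ArgList : i h contributes {i}.
ArgList : h Args contributes {h}.
Union: FIRST(ArgList) = { h, i }.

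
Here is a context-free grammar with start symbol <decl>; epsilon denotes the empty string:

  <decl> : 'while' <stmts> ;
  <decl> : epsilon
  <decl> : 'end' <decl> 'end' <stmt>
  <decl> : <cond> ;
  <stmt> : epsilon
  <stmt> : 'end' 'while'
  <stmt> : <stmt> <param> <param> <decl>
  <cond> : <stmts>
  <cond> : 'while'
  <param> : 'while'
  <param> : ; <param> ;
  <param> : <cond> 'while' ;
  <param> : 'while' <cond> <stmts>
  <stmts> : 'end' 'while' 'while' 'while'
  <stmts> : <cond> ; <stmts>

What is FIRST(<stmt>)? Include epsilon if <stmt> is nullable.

<stmt> : epsilon contributes epsilon.
<stmt> : 'end' 'while' contributes {'end'}.
From <stmt> : <stmt> <param> <param> <decl>: <stmt> nullable, take FIRST(<stmt>) ∪ FIRST(<param>) = { 'end', 'while', ; }.
Union: FIRST(<stmt>) = { 'end', 'while', ;, epsilon }.

{ 'end', 'while', ;, epsilon }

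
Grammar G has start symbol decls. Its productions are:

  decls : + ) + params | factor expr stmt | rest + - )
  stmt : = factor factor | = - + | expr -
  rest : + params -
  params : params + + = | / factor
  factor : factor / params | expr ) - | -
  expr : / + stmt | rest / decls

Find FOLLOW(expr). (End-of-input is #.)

In decls : factor expr stmt: add FIRST(stmt) = { +, /, = }.
In stmt : expr -: add FIRST(-) = { - }.
In factor : expr ) -: add FIRST() -) = { ) }.
Union: FOLLOW(expr) = { ), +, -, /, = }.

{ ), +, -, /, = }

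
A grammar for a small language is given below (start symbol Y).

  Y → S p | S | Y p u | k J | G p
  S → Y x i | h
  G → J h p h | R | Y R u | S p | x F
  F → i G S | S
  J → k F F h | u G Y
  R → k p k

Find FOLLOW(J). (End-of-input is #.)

{ #, h, k, p, x }

In Y → k J: J is at the end, add FOLLOW(Y) = { #, h, k, p, x }.
In G → J h p h: add FIRST(h p h) = { h }.
Union: FOLLOW(J) = { #, h, k, p, x }.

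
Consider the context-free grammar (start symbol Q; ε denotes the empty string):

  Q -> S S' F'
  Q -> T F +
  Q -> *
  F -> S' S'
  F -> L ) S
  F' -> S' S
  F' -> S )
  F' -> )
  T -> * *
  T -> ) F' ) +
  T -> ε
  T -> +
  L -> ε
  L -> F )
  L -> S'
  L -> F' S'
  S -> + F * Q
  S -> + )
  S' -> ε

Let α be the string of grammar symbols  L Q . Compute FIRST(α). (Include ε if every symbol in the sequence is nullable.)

{ ), *, + }

Add FIRST(L)\{ε} = { ), + }; L is nullable, continue.
Add FIRST(Q) = { ), *, + }; Q is not nullable, stop.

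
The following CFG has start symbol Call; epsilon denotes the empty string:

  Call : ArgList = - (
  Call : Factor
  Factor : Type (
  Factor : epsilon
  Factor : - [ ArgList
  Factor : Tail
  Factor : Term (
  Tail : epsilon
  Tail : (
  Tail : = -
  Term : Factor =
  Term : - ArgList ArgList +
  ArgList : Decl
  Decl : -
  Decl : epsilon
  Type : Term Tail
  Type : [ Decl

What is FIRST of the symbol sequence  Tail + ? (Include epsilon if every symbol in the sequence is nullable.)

{ (, +, = }

Add FIRST(Tail)\{epsilon} = { (, = }; Tail is nullable, continue.
+ is a terminal; add {+} and stop.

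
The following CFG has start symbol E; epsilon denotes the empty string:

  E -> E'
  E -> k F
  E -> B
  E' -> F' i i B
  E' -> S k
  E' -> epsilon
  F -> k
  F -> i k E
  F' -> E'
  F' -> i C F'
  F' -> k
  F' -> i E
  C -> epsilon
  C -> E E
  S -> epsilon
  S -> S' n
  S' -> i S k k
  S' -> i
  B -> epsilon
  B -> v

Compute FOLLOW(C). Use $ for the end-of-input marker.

In F' -> i C F': add FIRST(F')\{epsilon} = { i, k }.
  Since F' is nullable, also add FOLLOW(F') = { i }.
Union: FOLLOW(C) = { i, k }.

{ i, k }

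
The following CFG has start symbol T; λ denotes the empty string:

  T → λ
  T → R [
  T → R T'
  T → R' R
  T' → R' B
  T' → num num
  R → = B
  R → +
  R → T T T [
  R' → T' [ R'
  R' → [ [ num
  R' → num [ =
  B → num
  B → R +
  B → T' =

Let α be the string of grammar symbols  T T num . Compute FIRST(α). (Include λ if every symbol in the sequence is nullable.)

Add FIRST(T)\{λ} = { +, =, [, num }; T is nullable, continue.
Add FIRST(T)\{λ} = { +, =, [, num }; T is nullable, continue.
num is a terminal; add {num} and stop.

{ +, =, [, num }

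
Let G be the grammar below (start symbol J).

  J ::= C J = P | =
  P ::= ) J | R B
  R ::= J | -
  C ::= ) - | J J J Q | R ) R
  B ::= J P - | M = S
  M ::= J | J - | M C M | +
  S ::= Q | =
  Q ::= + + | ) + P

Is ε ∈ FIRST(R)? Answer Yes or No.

No

No nonterminal in this grammar is nullable.
No production of R has an RHS whose symbols are all nullable, so R is not nullable.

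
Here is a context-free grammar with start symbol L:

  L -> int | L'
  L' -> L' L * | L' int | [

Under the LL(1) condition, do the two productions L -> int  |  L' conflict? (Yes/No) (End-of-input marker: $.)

No

FIRST(int) = { int } and FIRST(L') = { [ }.
The FIRST sets are disjoint and neither alternative is nullable — no conflict.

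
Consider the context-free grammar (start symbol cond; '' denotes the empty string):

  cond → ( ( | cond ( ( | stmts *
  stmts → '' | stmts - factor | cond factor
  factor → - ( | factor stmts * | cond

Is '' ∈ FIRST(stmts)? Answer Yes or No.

stmts has an ''-production, so stmts ⇒ ''.

Yes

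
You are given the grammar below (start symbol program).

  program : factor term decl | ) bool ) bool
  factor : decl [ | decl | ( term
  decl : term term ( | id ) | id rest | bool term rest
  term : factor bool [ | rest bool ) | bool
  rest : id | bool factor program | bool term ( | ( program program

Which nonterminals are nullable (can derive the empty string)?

No nonterminal has an empty production or an RHS whose symbols are all nullable.

{ } (none)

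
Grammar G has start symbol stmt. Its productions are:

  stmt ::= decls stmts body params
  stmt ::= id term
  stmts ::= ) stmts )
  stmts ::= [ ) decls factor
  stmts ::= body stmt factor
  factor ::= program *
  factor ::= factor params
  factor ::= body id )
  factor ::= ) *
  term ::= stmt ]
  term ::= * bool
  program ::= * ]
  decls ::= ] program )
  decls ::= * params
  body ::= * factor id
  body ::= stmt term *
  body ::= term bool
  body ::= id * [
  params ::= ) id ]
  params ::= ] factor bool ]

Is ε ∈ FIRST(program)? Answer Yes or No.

No nonterminal in this grammar is nullable.
No production of program has an RHS whose symbols are all nullable, so program is not nullable.

No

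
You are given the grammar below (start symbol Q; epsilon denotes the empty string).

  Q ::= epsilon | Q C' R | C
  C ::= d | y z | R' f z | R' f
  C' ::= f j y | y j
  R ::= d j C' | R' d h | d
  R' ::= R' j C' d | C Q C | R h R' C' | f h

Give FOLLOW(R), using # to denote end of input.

In Q ::= Q C' R: R is at the end, add FOLLOW(Q) = { #, d, f, y }.
In R' ::= R h R' C': add FIRST(h R' C') = { h }.
Union: FOLLOW(R) = { #, d, f, h, y }.

{ #, d, f, h, y }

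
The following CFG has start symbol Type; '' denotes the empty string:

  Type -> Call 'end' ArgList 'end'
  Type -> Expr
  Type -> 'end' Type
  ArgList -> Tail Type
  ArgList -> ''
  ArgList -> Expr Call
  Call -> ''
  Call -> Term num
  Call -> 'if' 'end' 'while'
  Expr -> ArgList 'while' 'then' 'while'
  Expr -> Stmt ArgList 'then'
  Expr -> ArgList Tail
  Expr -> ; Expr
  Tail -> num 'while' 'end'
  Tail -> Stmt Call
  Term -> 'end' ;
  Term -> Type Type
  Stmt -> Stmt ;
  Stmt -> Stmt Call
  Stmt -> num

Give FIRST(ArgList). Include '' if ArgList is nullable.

From ArgList -> Tail Type: add FIRST(Tail) = { num }.
ArgList -> '' contributes ''.
From ArgList -> Expr Call: add FIRST(Expr) = { 'while', ;, num }.
Union: FIRST(ArgList) = { 'while', ;, num, '' }.

{ 'while', ;, num, '' }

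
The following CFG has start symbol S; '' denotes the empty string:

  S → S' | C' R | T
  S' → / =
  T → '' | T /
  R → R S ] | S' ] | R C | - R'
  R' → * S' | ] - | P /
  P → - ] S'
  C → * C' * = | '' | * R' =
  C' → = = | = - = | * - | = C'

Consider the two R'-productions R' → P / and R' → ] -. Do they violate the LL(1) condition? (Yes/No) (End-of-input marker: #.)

FIRST(P /) = { - } and FIRST(] -) = { ] }.
The FIRST sets are disjoint and neither alternative is nullable — no conflict.

No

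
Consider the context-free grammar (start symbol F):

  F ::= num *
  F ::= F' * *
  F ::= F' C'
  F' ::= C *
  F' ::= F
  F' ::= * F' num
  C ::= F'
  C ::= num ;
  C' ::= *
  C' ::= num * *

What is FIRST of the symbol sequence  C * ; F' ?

{ *, num }

Add FIRST(C) = { *, num }; C is not nullable, stop.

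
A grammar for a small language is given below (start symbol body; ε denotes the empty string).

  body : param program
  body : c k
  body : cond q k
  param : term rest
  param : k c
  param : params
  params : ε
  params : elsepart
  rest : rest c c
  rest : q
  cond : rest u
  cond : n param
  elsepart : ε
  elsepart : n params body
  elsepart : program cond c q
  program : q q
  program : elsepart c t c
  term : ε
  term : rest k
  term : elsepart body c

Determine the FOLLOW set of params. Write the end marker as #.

In param : params: params is at the end, add FOLLOW(param) = { c, n, q }.
In elsepart : n params body: add FIRST(body) = { c, k, n, q }.
Union: FOLLOW(params) = { c, k, n, q }.

{ c, k, n, q }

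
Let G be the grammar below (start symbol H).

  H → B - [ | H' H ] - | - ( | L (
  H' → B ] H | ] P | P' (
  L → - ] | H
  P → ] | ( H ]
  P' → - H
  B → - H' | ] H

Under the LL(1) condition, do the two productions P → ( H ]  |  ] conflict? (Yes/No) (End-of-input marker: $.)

No

FIRST(( H ]) = { ( } and FIRST(]) = { ] }.
The FIRST sets are disjoint and neither alternative is nullable — no conflict.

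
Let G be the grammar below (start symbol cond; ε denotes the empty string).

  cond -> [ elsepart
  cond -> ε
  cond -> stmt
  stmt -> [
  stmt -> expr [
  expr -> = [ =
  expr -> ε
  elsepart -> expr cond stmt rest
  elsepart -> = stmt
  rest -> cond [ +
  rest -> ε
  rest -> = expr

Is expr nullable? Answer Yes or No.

Yes

expr has an ε-production, so expr ⇒ ε.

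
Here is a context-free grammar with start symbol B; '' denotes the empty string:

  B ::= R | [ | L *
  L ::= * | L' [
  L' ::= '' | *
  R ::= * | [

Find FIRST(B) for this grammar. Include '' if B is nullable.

From B ::= R: add FIRST(R) = { *, [ }.
B ::= [ contributes {[}.
From B ::= L *: add FIRST(L) = { *, [ }.
Union: FIRST(B) = { *, [ }.

{ *, [ }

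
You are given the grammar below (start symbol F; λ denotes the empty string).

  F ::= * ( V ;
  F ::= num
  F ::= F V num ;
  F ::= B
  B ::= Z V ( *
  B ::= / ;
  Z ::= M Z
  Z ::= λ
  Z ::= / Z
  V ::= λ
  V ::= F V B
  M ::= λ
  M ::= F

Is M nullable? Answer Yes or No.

Yes

M has an λ-production, so M ⇒ λ.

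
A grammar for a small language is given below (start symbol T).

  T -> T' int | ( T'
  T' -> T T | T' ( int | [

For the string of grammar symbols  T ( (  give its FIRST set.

{ (, [ }

Add FIRST(T) = { (, [ }; T is not nullable, stop.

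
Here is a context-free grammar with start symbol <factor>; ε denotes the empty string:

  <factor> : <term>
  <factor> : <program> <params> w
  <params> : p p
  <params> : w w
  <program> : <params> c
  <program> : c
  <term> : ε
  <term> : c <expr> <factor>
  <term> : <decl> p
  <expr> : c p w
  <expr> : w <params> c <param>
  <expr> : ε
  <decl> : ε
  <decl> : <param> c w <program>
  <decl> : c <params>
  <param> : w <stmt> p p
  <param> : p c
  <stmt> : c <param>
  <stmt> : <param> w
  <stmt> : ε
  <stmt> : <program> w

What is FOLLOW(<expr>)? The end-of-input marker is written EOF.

{ EOF, c, p, w }

In <term> : c <expr> <factor>: add FIRST(<factor>)\{ε} = { c, p, w }.
  Since <factor> is nullable, also add FOLLOW(<term>) = { EOF }.
Union: FOLLOW(<expr>) = { EOF, c, p, w }.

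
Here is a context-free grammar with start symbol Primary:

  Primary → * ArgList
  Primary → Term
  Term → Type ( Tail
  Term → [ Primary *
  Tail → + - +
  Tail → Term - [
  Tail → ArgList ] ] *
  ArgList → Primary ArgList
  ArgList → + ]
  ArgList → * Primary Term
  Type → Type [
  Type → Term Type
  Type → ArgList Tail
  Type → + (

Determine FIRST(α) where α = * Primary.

* is a terminal; add {*} and stop.

{ * }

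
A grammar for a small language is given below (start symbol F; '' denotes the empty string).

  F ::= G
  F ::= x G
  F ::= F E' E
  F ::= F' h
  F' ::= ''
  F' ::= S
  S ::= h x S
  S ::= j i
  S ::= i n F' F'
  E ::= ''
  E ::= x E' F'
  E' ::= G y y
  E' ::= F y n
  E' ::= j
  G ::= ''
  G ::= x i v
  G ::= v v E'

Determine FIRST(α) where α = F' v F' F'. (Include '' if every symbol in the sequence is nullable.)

Add FIRST(F')\{''} = { h, i, j }; F' is nullable, continue.
v is a terminal; add {v} and stop.

{ h, i, j, v }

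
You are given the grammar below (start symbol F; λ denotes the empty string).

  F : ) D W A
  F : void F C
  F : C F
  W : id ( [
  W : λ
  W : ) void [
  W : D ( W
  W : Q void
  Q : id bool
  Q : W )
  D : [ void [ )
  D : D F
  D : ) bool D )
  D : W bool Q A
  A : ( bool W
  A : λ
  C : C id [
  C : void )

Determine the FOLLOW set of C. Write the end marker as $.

In F : void F C: C is at the end, add FOLLOW(F) = { $, (, ), [, bool, id, void }.
In F : C F: add FIRST(F) = { ), void }.
In C : C id [: add FIRST(id [) = { id }.
Union: FOLLOW(C) = { $, (, ), [, bool, id, void }.

{ $, (, ), [, bool, id, void }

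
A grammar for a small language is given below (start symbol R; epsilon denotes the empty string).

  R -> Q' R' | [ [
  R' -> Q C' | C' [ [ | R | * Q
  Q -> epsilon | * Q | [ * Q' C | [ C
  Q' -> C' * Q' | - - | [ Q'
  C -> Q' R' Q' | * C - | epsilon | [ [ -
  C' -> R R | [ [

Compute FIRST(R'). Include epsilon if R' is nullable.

From R' -> Q C': Q nullable, take FIRST(Q) ∪ FIRST(C') = { *, -, [ }.
From R' -> C' [ [: add FIRST(C') = { -, [ }.
From R' -> R: add FIRST(R) = { -, [ }.
R' -> * Q contributes {*}.
Union: FIRST(R') = { *, -, [ }.

{ *, -, [ }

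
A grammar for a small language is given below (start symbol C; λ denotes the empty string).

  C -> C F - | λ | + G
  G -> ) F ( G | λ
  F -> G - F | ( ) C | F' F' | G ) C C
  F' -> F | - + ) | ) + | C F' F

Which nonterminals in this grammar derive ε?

Directly nullable (have an λ-production): C, G.
No other nonterminal has a production whose RHS symbols are all nullable.

{ C, G }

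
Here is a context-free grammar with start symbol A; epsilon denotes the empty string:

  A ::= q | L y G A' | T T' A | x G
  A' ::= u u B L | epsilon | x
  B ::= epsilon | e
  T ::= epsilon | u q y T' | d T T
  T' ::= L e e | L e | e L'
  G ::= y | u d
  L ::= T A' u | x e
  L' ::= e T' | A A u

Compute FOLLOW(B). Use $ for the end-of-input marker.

{ d, u, x }

In A' ::= u u B L: add FIRST(L) = { d, u, x }.
Union: FOLLOW(B) = { d, u, x }.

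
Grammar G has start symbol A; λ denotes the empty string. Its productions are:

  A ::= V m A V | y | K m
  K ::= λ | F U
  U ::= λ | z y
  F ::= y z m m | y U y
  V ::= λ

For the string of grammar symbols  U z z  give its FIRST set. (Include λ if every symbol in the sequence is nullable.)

{ z }

Add FIRST(U)\{λ} = { z }; U is nullable, continue.
z is a terminal; add {z} and stop.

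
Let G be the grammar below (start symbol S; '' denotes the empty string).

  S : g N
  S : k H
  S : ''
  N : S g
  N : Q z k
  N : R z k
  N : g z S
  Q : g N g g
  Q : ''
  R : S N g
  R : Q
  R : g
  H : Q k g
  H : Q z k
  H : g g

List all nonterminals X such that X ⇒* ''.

Directly nullable (have an ''-production): S, Q.
R : Q with every symbol nullable, so R is nullable.
No other nonterminal has a production whose RHS symbols are all nullable.

{ Q, R, S }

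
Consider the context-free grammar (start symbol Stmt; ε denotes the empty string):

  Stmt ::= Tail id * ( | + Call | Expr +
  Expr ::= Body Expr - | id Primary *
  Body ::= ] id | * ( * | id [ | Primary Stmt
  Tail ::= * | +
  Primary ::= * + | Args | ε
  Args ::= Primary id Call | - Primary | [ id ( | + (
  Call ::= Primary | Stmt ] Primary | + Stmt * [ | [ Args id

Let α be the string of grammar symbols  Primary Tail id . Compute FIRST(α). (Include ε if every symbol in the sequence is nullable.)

{ *, +, -, [, id }

Add FIRST(Primary)\{ε} = { *, +, -, [, id }; Primary is nullable, continue.
Add FIRST(Tail) = { *, + }; Tail is not nullable, stop.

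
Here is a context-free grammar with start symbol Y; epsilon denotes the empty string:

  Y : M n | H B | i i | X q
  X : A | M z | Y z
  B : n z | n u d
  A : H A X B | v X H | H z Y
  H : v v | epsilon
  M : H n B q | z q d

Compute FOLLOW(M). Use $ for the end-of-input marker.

{ n, z }

In Y : M n: add FIRST(n) = { n }.
In X : M z: add FIRST(z) = { z }.
Union: FOLLOW(M) = { n, z }.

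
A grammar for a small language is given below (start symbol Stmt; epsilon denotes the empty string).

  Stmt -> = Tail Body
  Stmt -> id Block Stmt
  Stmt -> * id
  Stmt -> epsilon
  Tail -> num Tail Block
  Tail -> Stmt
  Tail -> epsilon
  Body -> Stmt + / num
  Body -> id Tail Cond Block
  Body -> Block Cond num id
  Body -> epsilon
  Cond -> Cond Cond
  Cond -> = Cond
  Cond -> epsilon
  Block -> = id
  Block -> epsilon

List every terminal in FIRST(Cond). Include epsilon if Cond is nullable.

{ =, epsilon }

From Cond -> Cond Cond: Cond, Cond nullable, take FIRST(Cond) ∪ FIRST(Cond) = { = }; also epsilon since the whole RHS is nullable.
Cond -> = Cond contributes {=}.
Cond -> epsilon contributes epsilon.
Union: FIRST(Cond) = { =, epsilon }.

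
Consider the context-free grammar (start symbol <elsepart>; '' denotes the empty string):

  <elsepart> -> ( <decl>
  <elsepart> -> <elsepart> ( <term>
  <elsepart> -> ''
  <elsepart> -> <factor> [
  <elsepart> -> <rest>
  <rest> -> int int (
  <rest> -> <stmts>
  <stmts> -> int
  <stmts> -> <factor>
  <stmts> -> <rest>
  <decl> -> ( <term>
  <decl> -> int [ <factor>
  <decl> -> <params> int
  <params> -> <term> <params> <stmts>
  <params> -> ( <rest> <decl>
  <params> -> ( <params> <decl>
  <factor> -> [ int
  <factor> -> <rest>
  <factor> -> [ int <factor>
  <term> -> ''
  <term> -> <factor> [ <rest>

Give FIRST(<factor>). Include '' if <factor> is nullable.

{ [, int }

<factor> -> [ int contributes {[}.
From <factor> -> <rest>: add FIRST(<rest>) = { [, int }.
<factor> -> [ int <factor> contributes {[}.
Union: FIRST(<factor>) = { [, int }.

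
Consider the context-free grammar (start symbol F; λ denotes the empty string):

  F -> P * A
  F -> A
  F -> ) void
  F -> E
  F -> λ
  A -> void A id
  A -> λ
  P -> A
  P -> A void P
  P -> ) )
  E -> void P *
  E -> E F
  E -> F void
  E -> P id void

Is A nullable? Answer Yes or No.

Yes

A has an λ-production, so A ⇒ λ.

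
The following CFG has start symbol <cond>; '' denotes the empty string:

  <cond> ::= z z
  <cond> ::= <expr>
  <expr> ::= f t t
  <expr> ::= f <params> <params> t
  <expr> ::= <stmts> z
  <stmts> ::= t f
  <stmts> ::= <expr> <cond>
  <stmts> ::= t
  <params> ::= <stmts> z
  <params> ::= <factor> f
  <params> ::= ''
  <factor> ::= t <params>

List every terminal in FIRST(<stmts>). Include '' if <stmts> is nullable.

<stmts> ::= t f contributes {t}.
From <stmts> ::= <expr> <cond>: add FIRST(<expr>) = { f, t }.
<stmts> ::= t contributes {t}.
Union: FIRST(<stmts>) = { f, t }.

{ f, t }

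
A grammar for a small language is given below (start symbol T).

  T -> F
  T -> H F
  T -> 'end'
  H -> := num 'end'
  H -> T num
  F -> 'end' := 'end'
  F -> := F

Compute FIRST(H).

{ 'end', := }

H -> := num 'end' contributes {:=}.
From H -> T num: add FIRST(T) = { 'end', := }.
Union: FIRST(H) = { 'end', := }.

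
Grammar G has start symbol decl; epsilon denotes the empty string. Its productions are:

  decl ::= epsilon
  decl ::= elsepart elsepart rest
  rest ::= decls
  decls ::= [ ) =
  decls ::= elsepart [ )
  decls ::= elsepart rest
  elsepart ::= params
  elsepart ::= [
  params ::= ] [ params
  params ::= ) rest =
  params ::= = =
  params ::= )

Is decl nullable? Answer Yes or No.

decl has an epsilon-production, so decl ⇒ epsilon.

Yes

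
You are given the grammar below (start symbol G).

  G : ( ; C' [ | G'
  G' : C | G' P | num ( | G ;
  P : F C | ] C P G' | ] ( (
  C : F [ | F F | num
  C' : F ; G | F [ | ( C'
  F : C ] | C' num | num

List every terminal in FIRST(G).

G : ( ; C' [ contributes {(}.
From G : G': add FIRST(G') = { (, num }.
Union: FIRST(G) = { (, num }.

{ (, num }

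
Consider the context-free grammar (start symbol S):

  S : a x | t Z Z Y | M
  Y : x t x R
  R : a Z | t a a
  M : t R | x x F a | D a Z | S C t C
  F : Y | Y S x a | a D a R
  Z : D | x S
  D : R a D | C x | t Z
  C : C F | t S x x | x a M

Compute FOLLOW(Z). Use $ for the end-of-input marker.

{ $, a, t, x }

In S : t Z Z Y: add FIRST(Z Y) = { a, t, x }.
In S : t Z Z Y: add FIRST(Y) = { x }.
In R : a Z: Z is at the end, add FOLLOW(R) = { $, a, t, x }.
In M : D a Z: Z is at the end, add FOLLOW(M) = { $, a, t, x }.
In D : t Z: Z is at the end, add FOLLOW(D) = { $, a, t, x }.
Union: FOLLOW(Z) = { $, a, t, x }.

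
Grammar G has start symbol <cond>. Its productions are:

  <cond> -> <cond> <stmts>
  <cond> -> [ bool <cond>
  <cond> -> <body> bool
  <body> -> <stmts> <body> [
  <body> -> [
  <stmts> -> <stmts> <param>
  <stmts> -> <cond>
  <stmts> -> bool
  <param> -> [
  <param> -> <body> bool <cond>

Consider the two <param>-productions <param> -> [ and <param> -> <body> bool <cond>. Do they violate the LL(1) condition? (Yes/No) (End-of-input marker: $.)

FIRST([) = { [ } and FIRST(<body> bool <cond>) = { [, bool }.
Both contain [, so the two alternatives are not disjoint — LL(1) conflict.

Yes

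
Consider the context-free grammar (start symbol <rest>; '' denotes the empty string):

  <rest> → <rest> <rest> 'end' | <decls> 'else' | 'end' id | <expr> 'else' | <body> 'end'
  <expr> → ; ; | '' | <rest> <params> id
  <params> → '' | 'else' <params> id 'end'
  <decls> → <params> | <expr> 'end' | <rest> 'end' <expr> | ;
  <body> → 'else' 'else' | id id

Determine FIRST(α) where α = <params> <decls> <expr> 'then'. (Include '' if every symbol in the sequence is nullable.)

{ 'else', 'end', 'then', ;, id }

Add FIRST(<params>)\{''} = { 'else' }; <params> is nullable, continue.
Add FIRST(<decls>)\{''} = { 'else', 'end', ;, id }; <decls> is nullable, continue.
Add FIRST(<expr>)\{''} = { 'else', 'end', ;, id }; <expr> is nullable, continue.
'then' is a terminal; add {'then'} and stop.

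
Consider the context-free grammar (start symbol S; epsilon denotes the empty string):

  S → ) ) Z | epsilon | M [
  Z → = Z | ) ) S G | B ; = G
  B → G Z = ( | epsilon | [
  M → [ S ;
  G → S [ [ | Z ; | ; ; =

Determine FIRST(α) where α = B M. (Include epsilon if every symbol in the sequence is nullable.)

Add FIRST(B)\{epsilon} = { ), ;, =, [ }; B is nullable, continue.
Add FIRST(M) = { [ }; M is not nullable, stop.

{ ), ;, =, [ }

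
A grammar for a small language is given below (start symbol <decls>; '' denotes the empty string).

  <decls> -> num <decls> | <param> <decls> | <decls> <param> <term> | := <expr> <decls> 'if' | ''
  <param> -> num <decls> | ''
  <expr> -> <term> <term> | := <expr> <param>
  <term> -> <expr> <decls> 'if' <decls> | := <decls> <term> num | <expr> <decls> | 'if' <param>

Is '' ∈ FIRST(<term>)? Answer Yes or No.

Nullable nonterminals: <decls>, <param>.
No production of <term> has an RHS whose symbols are all nullable, so <term> is not nullable.

No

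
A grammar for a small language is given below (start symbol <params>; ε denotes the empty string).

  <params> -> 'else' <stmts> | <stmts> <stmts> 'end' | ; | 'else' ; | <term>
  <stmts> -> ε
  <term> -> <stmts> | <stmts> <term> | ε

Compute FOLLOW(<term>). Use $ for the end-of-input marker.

In <params> -> <term>: <term> is at the end, add FOLLOW(<params>) = { $ }.
In <term> -> <stmts> <term>: <term> is at the end, add FOLLOW(<term>) = { $ }.
Union: FOLLOW(<term>) = { $ }.

{ $ }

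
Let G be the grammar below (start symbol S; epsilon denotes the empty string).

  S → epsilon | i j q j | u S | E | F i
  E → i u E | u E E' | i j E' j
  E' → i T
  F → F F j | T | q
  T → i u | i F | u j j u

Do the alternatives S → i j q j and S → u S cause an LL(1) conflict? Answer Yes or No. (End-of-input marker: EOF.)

No

FIRST(i j q j) = { i } and FIRST(u S) = { u }.
The FIRST sets are disjoint and neither alternative is nullable — no conflict.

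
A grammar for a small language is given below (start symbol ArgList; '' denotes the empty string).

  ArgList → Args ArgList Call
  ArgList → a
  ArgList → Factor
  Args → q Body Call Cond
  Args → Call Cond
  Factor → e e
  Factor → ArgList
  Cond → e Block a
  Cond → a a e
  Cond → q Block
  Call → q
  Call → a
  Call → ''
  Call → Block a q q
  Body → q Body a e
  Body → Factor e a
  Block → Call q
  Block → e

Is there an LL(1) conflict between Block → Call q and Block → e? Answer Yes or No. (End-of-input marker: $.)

Yes

FIRST(Call q) = { a, e, q } and FIRST(e) = { e }.
Both contain e, so the two alternatives are not disjoint — LL(1) conflict.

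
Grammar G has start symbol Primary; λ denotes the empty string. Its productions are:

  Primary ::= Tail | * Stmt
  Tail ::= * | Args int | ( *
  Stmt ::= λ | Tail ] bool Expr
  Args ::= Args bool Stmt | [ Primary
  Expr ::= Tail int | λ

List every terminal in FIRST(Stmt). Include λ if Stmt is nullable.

{ (, *, [, λ }

Stmt ::= λ contributes λ.
From Stmt ::= Tail ] bool Expr: add FIRST(Tail) = { (, *, [ }.
Union: FIRST(Stmt) = { (, *, [, λ }.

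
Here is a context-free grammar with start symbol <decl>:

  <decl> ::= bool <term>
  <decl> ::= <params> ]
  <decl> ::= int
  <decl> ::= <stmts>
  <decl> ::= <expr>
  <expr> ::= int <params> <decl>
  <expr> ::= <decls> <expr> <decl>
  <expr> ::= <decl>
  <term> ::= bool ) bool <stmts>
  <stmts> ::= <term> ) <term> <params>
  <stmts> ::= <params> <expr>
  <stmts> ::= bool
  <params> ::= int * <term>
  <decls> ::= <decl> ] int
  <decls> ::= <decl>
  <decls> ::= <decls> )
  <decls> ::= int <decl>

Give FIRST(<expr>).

{ bool, int }

<expr> ::= int <params> <decl> contributes {int}.
From <expr> ::= <decls> <expr> <decl>: add FIRST(<decls>) = { bool, int }.
From <expr> ::= <decl>: add FIRST(<decl>) = { bool, int }.
Union: FIRST(<expr>) = { bool, int }.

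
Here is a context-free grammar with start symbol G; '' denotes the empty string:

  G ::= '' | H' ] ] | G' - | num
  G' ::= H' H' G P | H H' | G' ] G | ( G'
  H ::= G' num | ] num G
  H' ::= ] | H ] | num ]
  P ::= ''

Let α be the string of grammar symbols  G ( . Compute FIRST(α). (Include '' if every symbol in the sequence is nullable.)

{ (, ], num }

Add FIRST(G)\{''} = { (, ], num }; G is nullable, continue.
( is a terminal; add {(} and stop.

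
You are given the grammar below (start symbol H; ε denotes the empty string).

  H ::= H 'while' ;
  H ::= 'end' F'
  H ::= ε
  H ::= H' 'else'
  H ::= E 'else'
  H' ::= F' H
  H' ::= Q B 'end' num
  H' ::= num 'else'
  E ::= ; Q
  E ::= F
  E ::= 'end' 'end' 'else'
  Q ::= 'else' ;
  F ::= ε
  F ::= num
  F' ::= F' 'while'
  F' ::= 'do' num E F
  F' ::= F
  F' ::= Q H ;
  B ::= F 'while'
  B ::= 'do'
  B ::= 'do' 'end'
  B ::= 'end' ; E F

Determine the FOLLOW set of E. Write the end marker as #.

{ #, 'do', 'else', 'end', 'while', ;, num }

In H ::= E 'else': add FIRST('else') = { 'else' }.
In F' ::= 'do' num E F: add FIRST(F)\{ε} = { num }.
  Since F is nullable, also add FOLLOW(F') = { #, 'do', 'else', 'end', 'while', ;, num }.
In B ::= 'end' ; E F: add FIRST(F)\{ε} = { num }.
  Since F is nullable, also add FOLLOW(B) = { 'end' }.
Union: FOLLOW(E) = { #, 'do', 'else', 'end', 'while', ;, num }.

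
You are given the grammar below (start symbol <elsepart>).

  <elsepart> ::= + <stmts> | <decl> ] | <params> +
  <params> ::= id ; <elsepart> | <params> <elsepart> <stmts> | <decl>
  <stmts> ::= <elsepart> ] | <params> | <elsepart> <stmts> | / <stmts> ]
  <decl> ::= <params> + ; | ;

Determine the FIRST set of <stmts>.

From <stmts> ::= <elsepart> ]: add FIRST(<elsepart>) = { +, ;, id }.
From <stmts> ::= <params>: add FIRST(<params>) = { ;, id }.
From <stmts> ::= <elsepart> <stmts>: add FIRST(<elsepart>) = { +, ;, id }.
<stmts> ::= / <stmts> ] contributes {/}.
Union: FIRST(<stmts>) = { +, /, ;, id }.

{ +, /, ;, id }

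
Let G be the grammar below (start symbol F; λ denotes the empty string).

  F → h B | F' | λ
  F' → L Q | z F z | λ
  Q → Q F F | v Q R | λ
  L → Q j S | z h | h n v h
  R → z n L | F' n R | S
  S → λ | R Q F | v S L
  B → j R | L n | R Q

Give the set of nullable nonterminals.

{ B, F, F', Q, R, S }

Directly nullable (have an λ-production): F, F', Q, S.
B → R Q with every symbol nullable, so B is nullable.
R → S with every symbol nullable, so R is nullable.
No other nonterminal has a production whose RHS symbols are all nullable.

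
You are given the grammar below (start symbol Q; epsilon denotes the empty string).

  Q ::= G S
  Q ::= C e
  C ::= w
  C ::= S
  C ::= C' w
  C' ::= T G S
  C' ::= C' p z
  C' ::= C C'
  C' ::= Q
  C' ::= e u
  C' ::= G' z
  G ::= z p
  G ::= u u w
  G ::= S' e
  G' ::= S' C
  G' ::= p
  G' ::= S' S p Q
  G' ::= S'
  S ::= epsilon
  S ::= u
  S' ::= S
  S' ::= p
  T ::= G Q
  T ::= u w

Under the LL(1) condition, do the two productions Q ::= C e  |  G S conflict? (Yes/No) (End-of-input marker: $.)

FIRST(C e) = { e, p, u, w, z } and FIRST(G S) = { e, p, u, z }.
Both contain e, so the two alternatives are not disjoint — LL(1) conflict.

Yes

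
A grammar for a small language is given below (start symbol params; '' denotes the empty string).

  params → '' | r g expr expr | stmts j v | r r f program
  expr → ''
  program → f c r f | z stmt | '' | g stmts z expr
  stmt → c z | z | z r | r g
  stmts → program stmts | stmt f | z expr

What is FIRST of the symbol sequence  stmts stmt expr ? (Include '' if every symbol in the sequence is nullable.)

{ c, f, g, r, z }

Add FIRST(stmts) = { c, f, g, r, z }; stmts is not nullable, stop.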